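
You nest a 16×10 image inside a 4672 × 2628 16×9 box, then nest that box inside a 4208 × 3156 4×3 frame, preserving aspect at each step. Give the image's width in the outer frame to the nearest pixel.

16×10 in 4672×2628: fills the height, so the image is 4204.80 × 2628.00.
Second fit — the 16×9 canvas into 4208×3156 spans the width: 4208.00 × 2367.00 (×0.9007 from 4672×2628).
Applying the same ×0.9007: 4204.80 → 3787.20.

3787 px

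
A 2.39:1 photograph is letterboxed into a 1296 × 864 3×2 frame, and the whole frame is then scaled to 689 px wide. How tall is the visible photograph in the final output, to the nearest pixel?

288 px

At 1296×864 the photograph is width-limited, so height = 1296 / 2.390 ≈ 542.26 px.
Resizing to 689 px wide multiplies everything by 0.5316: 542.26 → 288.28 px.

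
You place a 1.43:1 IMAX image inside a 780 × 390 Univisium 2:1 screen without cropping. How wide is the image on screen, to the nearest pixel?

1.43:1 IMAX is narrower than Univisium 2:1, so it spans the full height.
The image is 390 × 1.430 ≈ 557.70 px wide.

558 px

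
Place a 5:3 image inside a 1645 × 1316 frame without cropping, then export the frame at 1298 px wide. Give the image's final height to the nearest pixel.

Fitted into 1645×1316, the image spans the width; its height is 1645 × 3/5 ≈ 987.00 px.
The frame scales by 1298/1645 = 0.7891; 987.00 × 0.7891 ≈ 778.80 px.

779 px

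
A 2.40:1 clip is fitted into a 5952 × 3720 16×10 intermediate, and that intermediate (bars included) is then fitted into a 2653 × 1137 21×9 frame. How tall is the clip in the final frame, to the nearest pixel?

758 px

Inside the 5952×3720 canvas the clip is width-limited at 5952.00 × 2480.00.
Second fit — the 16×10 canvas into 2653×1137 spans the height: 1819.20 × 1137.00 (×0.3056 from 5952×3720).
Applying the same ×0.3056: 2480.00 → 758.00.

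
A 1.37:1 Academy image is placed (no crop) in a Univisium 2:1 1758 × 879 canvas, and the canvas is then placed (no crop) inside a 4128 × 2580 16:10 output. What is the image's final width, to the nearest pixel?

2828 px

First fit — 1.37:1 Academy into 1758×879 spans the height: 1204.23 × 879.00.
The Univisium 2:1 canvas is width-limited in 4128×2580, giving 4128.00 × 2064.00; scale factor 2.3481.
So the image's width is 1204.23 × 2.3481 ≈ 2827.68.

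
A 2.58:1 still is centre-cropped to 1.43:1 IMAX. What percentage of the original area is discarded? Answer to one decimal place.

Going from 2.58:1 to 1.43:1 IMAX means cutting width while keeping height.
(1.430)/(2.580) ≈ 0.554 of the area survives, leaving 44.57% discarded.

44.6%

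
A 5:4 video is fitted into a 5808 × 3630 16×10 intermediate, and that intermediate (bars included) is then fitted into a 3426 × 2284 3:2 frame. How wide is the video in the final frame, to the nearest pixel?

2677 px

5:4 in 5808×3630: fills the height, so the video is 4537.50 × 3630.00.
16×10 in 3426×2284: fills the width, so the intermediate becomes 3426.00 × 2141.25 — a scale of ×0.5899.
The video scales with it: width 4537.50 × 0.5899 ≈ 2676.56.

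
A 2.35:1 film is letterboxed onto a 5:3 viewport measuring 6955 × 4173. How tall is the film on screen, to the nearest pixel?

2960 px

2.35:1 is wider than 5:3, so it spans the full width.
Content height = 6955 / 2.350 ≈ 2959.57 px.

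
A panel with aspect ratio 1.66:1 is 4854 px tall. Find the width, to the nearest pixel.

8058 px

4854 × 1.660 = 8057.64.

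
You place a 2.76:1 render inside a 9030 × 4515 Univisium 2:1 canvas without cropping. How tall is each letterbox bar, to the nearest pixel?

2.76:1 (2.760) > Univisium 2:1 (2.000), so the render fills the width.
Content height = 9030 / 2.760 ≈ 3271.74 px.
4515 − 3271.74 = 1243.26 px of bars (621.63 each).

622 px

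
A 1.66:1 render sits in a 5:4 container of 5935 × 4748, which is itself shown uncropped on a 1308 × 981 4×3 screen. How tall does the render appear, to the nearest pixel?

Inside the 5935×4748 canvas the render is width-limited at 5935.00 × 3575.30.
5:4 in 1308×981: fills the height, so the intermediate becomes 1226.25 × 981.00 — a scale of ×0.2066.
Applying the same ×0.2066: 3575.30 → 738.70.

739 px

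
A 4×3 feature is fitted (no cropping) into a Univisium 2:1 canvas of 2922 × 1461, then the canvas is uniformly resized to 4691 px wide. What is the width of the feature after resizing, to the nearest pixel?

3127 px

At 2922×1461 the feature is height-limited, so width = 1461 × 4/3 ≈ 1948.00 px.
The frame scales by 4691/2922 = 1.6054; 1948.00 × 1.6054 ≈ 3127.33 px.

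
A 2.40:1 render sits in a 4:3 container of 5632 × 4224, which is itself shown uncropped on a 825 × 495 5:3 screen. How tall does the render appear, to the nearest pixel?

275 px

Inside the 5632×4224 canvas the render is width-limited at 5632.00 × 2346.67.
The 4:3 canvas is height-limited in 825×495, giving 660.00 × 495.00; scale factor 0.1172.
Applying the same ×0.1172: 2346.67 → 275.00.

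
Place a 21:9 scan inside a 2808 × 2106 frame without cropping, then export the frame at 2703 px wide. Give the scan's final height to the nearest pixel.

1158 px

Fitted into 2808×2106, the scan spans the width; its height is 2808 × 9/21 ≈ 1203.43 px.
Scaling 2808 → 2703 is ×0.9626, so the height becomes 1203.43 × 0.9626 ≈ 1158.43 px.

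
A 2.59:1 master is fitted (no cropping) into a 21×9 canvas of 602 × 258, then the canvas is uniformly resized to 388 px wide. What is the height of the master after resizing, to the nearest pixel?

150 px

At 602×258 the master is width-limited, so height = 602 / 2.590 ≈ 232.43 px.
Scaling 602 → 388 is ×0.6445, so the height becomes 232.43 × 0.6445 ≈ 149.81 px.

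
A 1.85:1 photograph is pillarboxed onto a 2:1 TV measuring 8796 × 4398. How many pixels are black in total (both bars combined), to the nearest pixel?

2901361 pixels

1.85:1 (1.850) < 2:1 (2.000), so the photograph fills the height.
That makes the image 8136.3000 px wide (4398 × 1.850).
8796 − 8136.3000 = 659.7000 px of bars.
Across the 4398-px span: 659.7000 × 4398 ≈ 2901361 px.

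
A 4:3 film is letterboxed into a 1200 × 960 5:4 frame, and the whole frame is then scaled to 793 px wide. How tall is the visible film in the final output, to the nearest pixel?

595 px

Fitted into 1200×960, the film spans the width; its height is 1200 × 3/4 ≈ 900.00 px.
Scaling 1200 → 793 is ×0.6608, so the height becomes 900.00 × 0.6608 ≈ 594.75 px.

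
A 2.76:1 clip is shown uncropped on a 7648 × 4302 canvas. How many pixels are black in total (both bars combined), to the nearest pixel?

11708977 pixels

2.76:1 is wider than 16×9, so it spans the full width.
That makes the image 2771.0145 px tall (7648 / 2.760).
Leftover height: 4302 − 2771.0145 = 1530.9855 px.
Bar area = 1530.9855 × 7648 ≈ 11708977 px.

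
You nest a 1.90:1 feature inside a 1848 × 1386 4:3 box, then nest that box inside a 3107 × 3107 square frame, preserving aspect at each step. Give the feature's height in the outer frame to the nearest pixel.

1.90:1 in 1848×1386: fills the width, so the feature is 1848.00 × 972.63.
4:3 in 3107×3107: fills the width, so the intermediate becomes 3107.00 × 2330.25 — a scale of ×1.6813.
The feature scales with it: height 972.63 × 1.6813 ≈ 1635.26.

1635 px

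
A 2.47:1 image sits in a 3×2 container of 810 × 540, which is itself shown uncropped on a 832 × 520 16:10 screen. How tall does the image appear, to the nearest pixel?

316 px

Inside the 810×540 canvas the image is width-limited at 810.00 × 327.94.
3×2 in 832×520: fills the height, so the intermediate becomes 780.00 × 520.00 — a scale of ×0.9630.
The image scales with it: height 327.94 × 0.9630 ≈ 315.79.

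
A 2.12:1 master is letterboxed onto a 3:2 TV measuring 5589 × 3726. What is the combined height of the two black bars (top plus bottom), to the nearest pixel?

1090 px

2.12:1 is wider than 3:2, so it spans the full width.
The master is 5589 / 2.120 ≈ 2636.32 px tall.
Leftover height: 3726 − 2636.32 = 1089.68 px.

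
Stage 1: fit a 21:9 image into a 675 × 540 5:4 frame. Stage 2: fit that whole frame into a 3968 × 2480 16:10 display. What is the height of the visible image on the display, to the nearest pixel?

1329 px

21:9 in 675×540: fills the width, so the image is 675.00 × 289.29.
5:4 in 3968×2480: fills the height, so the intermediate becomes 3100.00 × 2480.00 — a scale of ×4.5926.
Applying the same ×4.5926: 289.29 → 1328.57.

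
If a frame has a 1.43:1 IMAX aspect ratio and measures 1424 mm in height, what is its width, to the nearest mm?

1424 × 1.430 = 2036.32.

2036 mm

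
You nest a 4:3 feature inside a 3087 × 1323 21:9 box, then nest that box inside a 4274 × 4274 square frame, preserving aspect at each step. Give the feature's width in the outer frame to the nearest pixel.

4:3 in 3087×1323: fills the height, so the feature is 1764.00 × 1323.00.
The 21:9 canvas is width-limited in 4274×4274, giving 4274.00 × 1831.71; scale factor 1.3845.
The feature scales with it: width 1764.00 × 1.3845 ≈ 2442.29.

2442 px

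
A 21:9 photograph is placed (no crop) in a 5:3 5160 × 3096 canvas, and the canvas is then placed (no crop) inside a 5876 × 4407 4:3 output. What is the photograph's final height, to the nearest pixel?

2518 px

Inside the 5160×3096 canvas the photograph is width-limited at 5160.00 × 2211.43.
The 5:3 canvas is width-limited in 5876×4407, giving 5876.00 × 3525.60; scale factor 1.1388.
Applying the same ×1.1388: 2211.43 → 2518.29.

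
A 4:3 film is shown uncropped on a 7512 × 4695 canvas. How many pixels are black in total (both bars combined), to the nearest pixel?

4:3 (1.333) < 16:10 (1.600), so the film fills the height.
The film is 4695 × 4/3 ≈ 6260.0000 px wide.
Black = 7512 − 6260.0000 = 1252.0000 px.
Across the 4695-px span: 1252.0000 × 4695 ≈ 5878140 px.

5878140 pixels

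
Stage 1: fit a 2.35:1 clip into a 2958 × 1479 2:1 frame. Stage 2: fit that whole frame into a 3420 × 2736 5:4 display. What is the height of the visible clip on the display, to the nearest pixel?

First fit — 2.35:1 into 2958×1479 spans the width: 2958.00 × 1258.72.
The 2:1 canvas is width-limited in 3420×2736, giving 3420.00 × 1710.00; scale factor 1.1562.
Applying the same ×1.1562: 1258.72 → 1455.32.

1455 px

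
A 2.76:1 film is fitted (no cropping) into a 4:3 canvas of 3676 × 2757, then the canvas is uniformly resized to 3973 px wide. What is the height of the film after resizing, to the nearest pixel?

At 3676×2757 the film is width-limited, so height = 3676 / 2.760 ≈ 1331.88 px.
Resizing to 3973 px wide multiplies everything by 1.0808: 1331.88 → 1439.49 px.

1439 px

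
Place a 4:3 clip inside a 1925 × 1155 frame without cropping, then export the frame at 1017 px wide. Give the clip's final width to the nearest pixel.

814 px

Fitted into 1925×1155, the clip spans the height; its width is 1155 × 4/3 ≈ 1540.00 px.
The frame scales by 1017/1925 = 0.5283; 1540.00 × 0.5283 ≈ 813.60 px.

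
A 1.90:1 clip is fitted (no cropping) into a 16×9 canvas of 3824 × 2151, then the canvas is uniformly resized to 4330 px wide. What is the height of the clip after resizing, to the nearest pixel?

2279 px

Fitted into 3824×2151, the clip spans the width; its height is 3824 / 1.900 ≈ 2012.63 px.
The frame scales by 4330/3824 = 1.1323; 2012.63 × 1.1323 ≈ 2278.95 px.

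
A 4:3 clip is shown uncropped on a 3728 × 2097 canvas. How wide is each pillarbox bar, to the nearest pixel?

466 px

4:3 is narrower than 16:9, so it spans the full height.
The clip is 2097 × 4/3 ≈ 2796.00 px wide.
Black = 3728 − 2796.00 = 932.00 px, or 466.00 per bar.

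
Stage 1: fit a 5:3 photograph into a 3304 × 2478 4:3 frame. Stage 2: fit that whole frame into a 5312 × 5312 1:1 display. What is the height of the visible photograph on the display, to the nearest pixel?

5:3 in 3304×2478: fills the width, so the photograph is 3304.00 × 1982.40.
4:3 in 5312×5312: fills the width, so the intermediate becomes 5312.00 × 3984.00 — a scale of ×1.6077.
Applying the same ×1.6077: 1982.40 → 3187.20.

3187 px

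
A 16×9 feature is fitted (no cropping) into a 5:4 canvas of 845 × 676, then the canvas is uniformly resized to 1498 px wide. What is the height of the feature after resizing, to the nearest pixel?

At 845×676 the feature is width-limited, so height = 845 × 9/16 ≈ 475.31 px.
The frame scales by 1498/845 = 1.7728; 475.31 × 1.7728 ≈ 842.62 px.

843 px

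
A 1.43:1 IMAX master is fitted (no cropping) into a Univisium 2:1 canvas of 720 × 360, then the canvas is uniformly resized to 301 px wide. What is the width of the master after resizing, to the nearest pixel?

215 px

At 720×360 the master is height-limited, so width = 360 × 1.430 ≈ 514.80 px.
The frame scales by 301/720 = 0.4181; 514.80 × 0.4181 ≈ 215.22 px.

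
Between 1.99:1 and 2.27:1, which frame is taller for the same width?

1.99 and 2.27; 2.27 > 1.99. The smaller width-to-height ratio is the taller frame.

1.99:1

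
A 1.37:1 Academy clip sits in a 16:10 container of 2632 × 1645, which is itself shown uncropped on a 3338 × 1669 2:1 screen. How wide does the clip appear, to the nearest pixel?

Inside the 2632×1645 canvas the clip is height-limited at 2253.65 × 1645.00.
Second fit — the 16:10 canvas into 3338×1669 spans the height: 2670.40 × 1669.00 (×1.0146 from 2632×1645).
So the clip's width is 2253.65 × 1.0146 ≈ 2286.53.

2287 px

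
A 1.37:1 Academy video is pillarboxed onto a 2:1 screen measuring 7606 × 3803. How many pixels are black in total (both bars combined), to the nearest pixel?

Since 1.370 < 2.000, the video is height-limited.
The video is 3803 × 1.370 ≈ 5210.1100 px wide.
Leftover width: 7606 − 5210.1100 = 2395.8900 px.
Across the 3803-px span: 2395.8900 × 3803 ≈ 9111570 px.

9111570 pixels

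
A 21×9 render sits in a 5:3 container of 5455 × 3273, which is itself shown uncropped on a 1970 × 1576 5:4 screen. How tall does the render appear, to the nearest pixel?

844 px

First fit — 21×9 into 5455×3273 spans the width: 5455.00 × 2337.86.
5:3 in 1970×1576: fills the width, so the intermediate becomes 1970.00 × 1182.00 — a scale of ×0.3611.
Applying the same ×0.3611: 2337.86 → 844.29.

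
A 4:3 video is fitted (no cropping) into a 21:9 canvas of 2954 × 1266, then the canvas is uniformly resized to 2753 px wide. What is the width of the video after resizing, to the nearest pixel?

Fitted into 2954×1266, the video spans the height; its width is 1266 × 4/3 ≈ 1688.00 px.
Resizing to 2753 px wide multiplies everything by 0.9320: 1688.00 → 1573.14 px.

1573 px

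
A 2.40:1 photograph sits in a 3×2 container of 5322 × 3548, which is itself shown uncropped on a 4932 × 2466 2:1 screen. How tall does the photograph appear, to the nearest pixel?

Inside the 5322×3548 canvas the photograph is width-limited at 5322.00 × 2217.50.
The 3×2 canvas is height-limited in 4932×2466, giving 3699.00 × 2466.00; scale factor 0.6950.
So the photograph's height is 2217.50 × 0.6950 ≈ 1541.25.

1541 px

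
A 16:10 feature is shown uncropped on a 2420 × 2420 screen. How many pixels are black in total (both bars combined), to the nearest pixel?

2196150 pixels

16:10 is wider than square, so it spans the full width.
That makes the image 1512.5000 px tall (2420 × 10/16).
Leftover height: 2420 − 1512.5000 = 907.5000 px.
Bar area = 907.5000 × 2420 ≈ 2196150 px.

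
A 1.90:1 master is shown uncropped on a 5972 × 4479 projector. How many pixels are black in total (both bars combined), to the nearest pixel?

7977649 pixels

1.90:1 (1.900) > 4×3 (1.333), so the master fills the width.
The master is 5972 / 1.900 ≈ 3143.1579 px tall.
Leftover height: 4479 − 3143.1579 = 1335.8421 px.
That's 1335.8421 × 5972 ≈ 7977649 black pixels.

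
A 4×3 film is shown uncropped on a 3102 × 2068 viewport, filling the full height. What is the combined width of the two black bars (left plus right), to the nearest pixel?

345 px

The film is 2068 × 4/3 ≈ 2757.33 px wide.
3102 − 2757.33 = 344.67 px of bars.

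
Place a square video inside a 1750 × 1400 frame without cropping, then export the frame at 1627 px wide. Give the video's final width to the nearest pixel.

1302 px

Fitted into 1750×1400, the video spans the height; its width is 1400 × 1/1 ≈ 1400.00 px.
The frame scales by 1627/1750 = 0.9297; 1400.00 × 0.9297 ≈ 1301.60 px.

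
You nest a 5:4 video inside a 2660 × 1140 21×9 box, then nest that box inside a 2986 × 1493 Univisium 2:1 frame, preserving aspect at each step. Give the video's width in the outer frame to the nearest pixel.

1600 px

First fit — 5:4 into 2660×1140 spans the height: 1425.00 × 1140.00.
The 21×9 canvas is width-limited in 2986×1493, giving 2986.00 × 1279.71; scale factor 1.1226.
So the video's width is 1425.00 × 1.1226 ≈ 1599.64.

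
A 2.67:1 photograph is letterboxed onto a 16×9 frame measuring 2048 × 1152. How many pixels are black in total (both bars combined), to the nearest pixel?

788396 pixels

2.67:1 (2.670) > 16×9 (1.778), so the photograph fills the width.
That makes the image 767.0412 px tall (2048 / 2.670).
Leftover height: 1152 − 767.0412 = 384.9588 px.
Across the 2048-px span: 384.9588 × 2048 ≈ 788396 px.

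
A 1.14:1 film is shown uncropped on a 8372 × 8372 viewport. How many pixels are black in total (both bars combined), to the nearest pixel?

8607591 pixels

1.14:1 (1.140) > 1:1 (1.000), so the film fills the width.
The film is 8372 / 1.140 ≈ 7343.8596 px tall.
Leftover height: 8372 − 7343.8596 = 1028.1404 px.
Across the 8372-px span: 1028.1404 × 8372 ≈ 8607591 px.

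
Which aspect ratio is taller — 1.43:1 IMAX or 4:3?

4:3

1.43 and 4:3 = 1.333; 1.43 > 1.333. The smaller width-to-height ratio is the taller frame.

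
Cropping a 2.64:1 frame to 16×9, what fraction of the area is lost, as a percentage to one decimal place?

16×9 is narrower than 2.64:1, so the crop keeps the full height and trims the width.
(1.778)/(2.640) ≈ 0.673 of the area survives, leaving 32.66% discarded.

32.7%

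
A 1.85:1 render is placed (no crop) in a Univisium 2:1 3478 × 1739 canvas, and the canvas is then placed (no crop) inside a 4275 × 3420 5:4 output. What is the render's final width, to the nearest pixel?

Inside the 3478×1739 canvas the render is height-limited at 3217.15 × 1739.00.
The Univisium 2:1 canvas is width-limited in 4275×3420, giving 4275.00 × 2137.50; scale factor 1.2292.
The render scales with it: width 3217.15 × 1.2292 ≈ 3954.38.

3954 px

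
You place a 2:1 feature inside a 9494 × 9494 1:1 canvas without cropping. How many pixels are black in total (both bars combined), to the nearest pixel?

2:1 (2.000) > 1:1 (1.000), so the feature fills the width.
Content height = 9494 × 1/2 ≈ 4747.0000 px.
Leftover height: 9494 − 4747.0000 = 4747.0000 px.
Bar area = 4747.0000 × 9494 ≈ 45068018 px.

45068018 pixels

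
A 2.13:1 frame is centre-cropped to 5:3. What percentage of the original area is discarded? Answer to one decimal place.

21.8%

Going from 2.13:1 to 5:3 means cutting width while keeping height.
Area ratio = (1.667)/(2.130) = 78.25%; the remaining 21.75% is cropped out.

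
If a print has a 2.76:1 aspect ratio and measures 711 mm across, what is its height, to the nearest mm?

At 2.76:1, 711 / 2.760 ≈ 257.61.

258 mm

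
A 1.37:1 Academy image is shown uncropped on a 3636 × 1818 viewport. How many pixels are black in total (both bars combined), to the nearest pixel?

2082228 pixels

Since 1.370 < 2.000, the image is height-limited.
The image is 1818 × 1.370 ≈ 2490.6600 px wide.
3636 − 2490.6600 = 1145.3400 px of bars.
Bar area = 1145.3400 × 1818 ≈ 2082228 px.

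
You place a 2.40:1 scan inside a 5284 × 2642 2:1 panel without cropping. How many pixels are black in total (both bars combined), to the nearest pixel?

2326721 pixels

Since 2.400 > 2.000, the scan is width-limited.
Content height = 5284 / 2.400 ≈ 2201.6667 px.
2642 − 2201.6667 = 440.3333 px of bars.
Across the 5284-px span: 440.3333 × 5284 ≈ 2326721 px.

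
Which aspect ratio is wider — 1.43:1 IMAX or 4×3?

1.43:1 IMAX

1.43 and 4×3 = 1.333; 1.43 > 1.333.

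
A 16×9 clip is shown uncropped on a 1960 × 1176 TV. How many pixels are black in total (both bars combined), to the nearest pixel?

144060 pixels

16×9 (1.778) > 5:3 (1.667), so the clip fills the width.
The clip is 1960 × 9/16 ≈ 1102.5000 px tall.
Black = 1176 − 1102.5000 = 73.5000 px.
Across the 1960-px span: 73.5000 × 1960 ≈ 144060 px.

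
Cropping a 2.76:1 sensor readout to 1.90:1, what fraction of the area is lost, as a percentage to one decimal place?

31.2%

1.90:1 is narrower than 2.76:1, so the crop keeps the full height and trims the width.
Fraction kept = (1.900)/(2.760) ≈ 68.84%, so 31.16% is lost.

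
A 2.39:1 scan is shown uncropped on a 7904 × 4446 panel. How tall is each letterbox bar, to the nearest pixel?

2.39:1 is wider than 16×9, so it spans the full width.
The scan is 7904 / 2.390 ≈ 3307.11 px tall.
4446 − 3307.11 = 1138.89 px of bars (569.44 each).

569 px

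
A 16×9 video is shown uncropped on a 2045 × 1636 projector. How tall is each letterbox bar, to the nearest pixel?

Since 1.778 > 1.250, the video is width-limited.
That makes the image 1150.31 px tall (2045 × 9/16).
Black = 1636 − 1150.31 = 485.69 px, or 242.84 per bar.

243 px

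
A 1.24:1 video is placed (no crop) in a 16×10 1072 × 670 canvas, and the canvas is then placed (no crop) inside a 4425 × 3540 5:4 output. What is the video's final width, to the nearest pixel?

3429 px

First fit — 1.24:1 into 1072×670 spans the height: 830.80 × 670.00.
Second fit — the 16×10 canvas into 4425×3540 spans the width: 4425.00 × 2765.62 (×4.1278 from 1072×670).
The video scales with it: width 830.80 × 4.1278 ≈ 3429.38.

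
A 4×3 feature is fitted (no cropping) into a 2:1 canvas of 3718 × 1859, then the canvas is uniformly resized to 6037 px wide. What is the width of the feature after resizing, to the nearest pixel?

4025 px

At 3718×1859 the feature is height-limited, so width = 1859 × 4/3 ≈ 2478.67 px.
The frame scales by 6037/3718 = 1.6237; 2478.67 × 1.6237 ≈ 4024.67 px.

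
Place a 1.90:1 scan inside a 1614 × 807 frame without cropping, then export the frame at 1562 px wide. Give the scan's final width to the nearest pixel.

1484 px

At 1614×807 the scan is height-limited, so width = 807 × 1.900 ≈ 1533.30 px.
The frame scales by 1562/1614 = 0.9678; 1533.30 × 0.9678 ≈ 1483.90 px.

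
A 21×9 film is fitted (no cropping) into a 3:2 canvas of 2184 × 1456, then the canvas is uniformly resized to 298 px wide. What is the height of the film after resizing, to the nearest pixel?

128 px

In the 2184×1456 frame the film fills the width: height = 2184 × 9/21 ≈ 936.00 px.
Resizing to 298 px wide multiplies everything by 0.1364: 936.00 → 127.71 px.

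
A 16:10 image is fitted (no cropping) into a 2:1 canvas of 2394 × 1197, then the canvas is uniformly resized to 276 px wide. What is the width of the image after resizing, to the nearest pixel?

Fitted into 2394×1197, the image spans the height; its width is 1197 × 16/10 ≈ 1915.20 px.
Resizing to 276 px wide multiplies everything by 0.1153: 1915.20 → 220.80 px.

221 px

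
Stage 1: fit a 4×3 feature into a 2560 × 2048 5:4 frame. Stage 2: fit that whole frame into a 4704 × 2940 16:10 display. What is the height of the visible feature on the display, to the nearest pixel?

2756 px

Inside the 2560×2048 canvas the feature is width-limited at 2560.00 × 1920.00.
5:4 in 4704×2940: fills the height, so the intermediate becomes 3675.00 × 2940.00 — a scale of ×1.4355.
Applying the same ×1.4355: 1920.00 → 2756.25.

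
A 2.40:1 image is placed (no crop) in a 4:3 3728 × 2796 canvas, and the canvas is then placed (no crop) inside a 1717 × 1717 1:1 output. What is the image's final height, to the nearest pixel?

715 px

2.40:1 in 3728×2796: fills the width, so the image is 3728.00 × 1553.33.
Second fit — the 4:3 canvas into 1717×1717 spans the width: 1717.00 × 1287.75 (×0.4606 from 3728×2796).
So the image's height is 1553.33 × 0.4606 ≈ 715.42.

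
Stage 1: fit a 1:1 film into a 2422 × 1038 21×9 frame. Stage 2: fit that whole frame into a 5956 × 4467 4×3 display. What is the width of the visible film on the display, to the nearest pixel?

1:1 in 2422×1038: fills the height, so the film is 1038.00 × 1038.00.
21×9 in 5956×4467: fills the width, so the intermediate becomes 5956.00 × 2552.57 — a scale of ×2.4591.
So the film's width is 1038.00 × 2.4591 ≈ 2552.57.

2553 px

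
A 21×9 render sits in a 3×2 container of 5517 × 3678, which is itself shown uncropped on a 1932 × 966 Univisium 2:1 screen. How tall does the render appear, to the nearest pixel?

21×9 in 5517×3678: fills the width, so the render is 5517.00 × 2364.43.
The 3×2 canvas is height-limited in 1932×966, giving 1449.00 × 966.00; scale factor 0.2626.
The render scales with it: height 2364.43 × 0.2626 ≈ 621.00.

621 px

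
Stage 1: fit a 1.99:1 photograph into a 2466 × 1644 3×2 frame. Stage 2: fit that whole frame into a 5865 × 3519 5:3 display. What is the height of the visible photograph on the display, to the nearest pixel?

Inside the 2466×1644 canvas the photograph is width-limited at 2466.00 × 1239.20.
Second fit — the 3×2 canvas into 5865×3519 spans the height: 5278.50 × 3519.00 (×2.1405 from 2466×1644).
Applying the same ×2.1405: 1239.20 → 2652.51.

2653 px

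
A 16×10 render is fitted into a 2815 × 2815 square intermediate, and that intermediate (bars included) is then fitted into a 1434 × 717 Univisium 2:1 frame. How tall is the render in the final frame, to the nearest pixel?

First fit — 16×10 into 2815×2815 spans the width: 2815.00 × 1759.38.
Second fit — the square canvas into 1434×717 spans the height: 717.00 × 717.00 (×0.2547 from 2815×2815).
Applying the same ×0.2547: 1759.38 → 448.12.

448 px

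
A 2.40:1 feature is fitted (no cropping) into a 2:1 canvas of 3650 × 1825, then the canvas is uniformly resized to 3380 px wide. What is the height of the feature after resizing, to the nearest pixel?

1408 px

In the 3650×1825 frame the feature fills the width: height = 3650 / 2.400 ≈ 1520.83 px.
Resizing to 3380 px wide multiplies everything by 0.9260: 1520.83 → 1408.33 px.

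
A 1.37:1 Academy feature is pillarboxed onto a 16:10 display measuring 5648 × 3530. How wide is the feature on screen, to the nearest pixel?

1.37:1 Academy is narrower than 16:10, so it spans the full height.
Content width = 3530 × 1.370 ≈ 4836.10 px.

4836 px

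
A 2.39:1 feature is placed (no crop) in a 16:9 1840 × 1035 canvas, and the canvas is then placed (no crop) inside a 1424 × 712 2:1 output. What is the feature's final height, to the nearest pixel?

Inside the 1840×1035 canvas the feature is width-limited at 1840.00 × 769.87.
16:9 in 1424×712: fills the height, so the intermediate becomes 1265.78 × 712.00 — a scale of ×0.6879.
Applying the same ×0.6879: 769.87 → 529.61.

530 px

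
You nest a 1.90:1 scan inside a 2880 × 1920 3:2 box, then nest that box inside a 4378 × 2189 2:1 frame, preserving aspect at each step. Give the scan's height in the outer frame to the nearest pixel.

1728 px

Inside the 2880×1920 canvas the scan is width-limited at 2880.00 × 1515.79.
The 3:2 canvas is height-limited in 4378×2189, giving 3283.50 × 2189.00; scale factor 1.1401.
So the scan's height is 1515.79 × 1.1401 ≈ 1728.16.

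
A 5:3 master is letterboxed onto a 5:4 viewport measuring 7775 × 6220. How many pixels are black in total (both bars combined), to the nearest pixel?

5:3 is wider than 5:4, so it spans the full width.
Content height = 7775 × 3/5 ≈ 4665.0000 px.
Black = 6220 − 4665.0000 = 1555.0000 px.
Bar area = 1555.0000 × 7775 ≈ 12090125 px.

12090125 pixels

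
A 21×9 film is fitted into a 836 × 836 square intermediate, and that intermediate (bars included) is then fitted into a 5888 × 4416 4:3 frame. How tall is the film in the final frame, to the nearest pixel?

1893 px

21×9 in 836×836: fills the width, so the film is 836.00 × 358.29.
square in 5888×4416: fills the height, so the intermediate becomes 4416.00 × 4416.00 — a scale of ×5.2823.
So the film's height is 358.29 × 5.2823 ≈ 1892.57.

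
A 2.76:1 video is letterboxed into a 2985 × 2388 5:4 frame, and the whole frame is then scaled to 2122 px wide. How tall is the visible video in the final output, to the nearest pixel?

769 px

In the 2985×2388 frame the video fills the width: height = 2985 / 2.760 ≈ 1081.52 px.
The frame scales by 2122/2985 = 0.7109; 1081.52 × 0.7109 ≈ 768.84 px.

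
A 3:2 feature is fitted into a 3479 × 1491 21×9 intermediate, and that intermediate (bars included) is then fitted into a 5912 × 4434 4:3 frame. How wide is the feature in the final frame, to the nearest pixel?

3801 px

First fit — 3:2 into 3479×1491 spans the height: 2236.50 × 1491.00.
21×9 in 5912×4434: fills the width, so the intermediate becomes 5912.00 × 2533.71 — a scale of ×1.6993.
So the feature's width is 2236.50 × 1.6993 ≈ 3800.57.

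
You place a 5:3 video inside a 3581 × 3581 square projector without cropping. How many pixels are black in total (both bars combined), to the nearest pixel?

5:3 (1.667) > square (1.000), so the video fills the width.
The video is 3581 × 3/5 ≈ 2148.6000 px tall.
Black = 3581 − 2148.6000 = 1432.4000 px.
Across the 3581-px span: 1432.4000 × 3581 ≈ 5129424 px.

5129424 pixels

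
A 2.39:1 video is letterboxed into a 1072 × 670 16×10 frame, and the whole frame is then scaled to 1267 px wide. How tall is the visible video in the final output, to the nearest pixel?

530 px

In the 1072×670 frame the video fills the width: height = 1072 / 2.390 ≈ 448.54 px.
Scaling 1072 → 1267 is ×1.1819, so the height becomes 448.54 × 1.1819 ≈ 530.13 px.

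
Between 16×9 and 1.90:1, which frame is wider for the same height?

1.90:1

16×9 = 1.778 and 1.9; 1.9 > 1.778.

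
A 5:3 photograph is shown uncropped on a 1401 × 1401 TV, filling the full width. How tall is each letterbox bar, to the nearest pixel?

280 px

The photograph is 1401 × 3/5 ≈ 840.60 px tall.
Black = 1401 − 840.60 = 560.40 px, or 280.20 per bar.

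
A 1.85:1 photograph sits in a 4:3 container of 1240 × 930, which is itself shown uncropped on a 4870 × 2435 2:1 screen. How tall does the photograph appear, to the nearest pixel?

Inside the 1240×930 canvas the photograph is width-limited at 1240.00 × 670.27.
The 4:3 canvas is height-limited in 4870×2435, giving 3246.67 × 2435.00; scale factor 2.6183.
So the photograph's height is 670.27 × 2.6183 ≈ 1754.95.

1755 px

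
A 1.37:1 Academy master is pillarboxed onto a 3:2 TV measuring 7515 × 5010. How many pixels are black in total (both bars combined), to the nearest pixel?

3263013 pixels

1.37:1 Academy is narrower than 3:2, so it spans the full height.
The master is 5010 × 1.370 ≈ 6863.7000 px wide.
Leftover width: 7515 − 6863.7000 = 651.3000 px.
That's 651.3000 × 5010 ≈ 3263013 black pixels.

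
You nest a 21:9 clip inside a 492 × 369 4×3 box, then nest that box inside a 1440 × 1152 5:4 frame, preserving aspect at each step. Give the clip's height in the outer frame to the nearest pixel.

Inside the 492×369 canvas the clip is width-limited at 492.00 × 210.86.
The 4×3 canvas is width-limited in 1440×1152, giving 1440.00 × 1080.00; scale factor 2.9268.
The clip scales with it: height 210.86 × 2.9268 ≈ 617.14.

617 px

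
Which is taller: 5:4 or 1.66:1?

5:4

5:4 = 1.25 and 1.66; 1.66 > 1.25. The smaller width-to-height ratio is the taller frame.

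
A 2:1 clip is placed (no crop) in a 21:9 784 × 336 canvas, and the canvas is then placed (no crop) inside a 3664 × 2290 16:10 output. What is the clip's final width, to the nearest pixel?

Inside the 784×336 canvas the clip is height-limited at 672.00 × 336.00.
21:9 in 3664×2290: fills the width, so the intermediate becomes 3664.00 × 1570.29 — a scale of ×4.6735.
The clip scales with it: width 672.00 × 4.6735 ≈ 3140.57.

3141 px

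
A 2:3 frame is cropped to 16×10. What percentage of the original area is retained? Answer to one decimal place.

Going from 2:3 to 16×10 means cutting height while keeping width.
Fraction kept = (0.667)/(1.600) ≈ 41.67%.

41.7%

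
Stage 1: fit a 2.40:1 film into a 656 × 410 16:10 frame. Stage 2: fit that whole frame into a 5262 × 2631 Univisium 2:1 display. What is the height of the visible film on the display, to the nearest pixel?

First fit — 2.40:1 into 656×410 spans the width: 656.00 × 273.33.
Second fit — the 16:10 canvas into 5262×2631 spans the height: 4209.60 × 2631.00 (×6.4171 from 656×410).
So the film's height is 273.33 × 6.4171 ≈ 1754.00.

1754 px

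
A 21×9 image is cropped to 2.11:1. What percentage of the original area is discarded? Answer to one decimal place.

9.6%

2.11:1 is narrower than 21×9, so the crop keeps the full height and trims the width.
(2.110)/(2.333) ≈ 0.904 of the area survives, leaving 9.57% discarded.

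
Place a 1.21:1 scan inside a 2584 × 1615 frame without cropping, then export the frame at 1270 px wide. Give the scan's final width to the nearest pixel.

In the 2584×1615 frame the scan fills the height: width = 1615 × 1.210 ≈ 1954.15 px.
Scaling 2584 → 1270 is ×0.4915, so the width becomes 1954.15 × 0.4915 ≈ 960.44 px.

960 px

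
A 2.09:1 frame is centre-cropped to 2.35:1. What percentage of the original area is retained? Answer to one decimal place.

88.9%

2.35:1 is wider than 2.09:1, so the crop keeps the full width and trims the height.
Area ratio = (2.090)/(2.350) = 88.94% retained.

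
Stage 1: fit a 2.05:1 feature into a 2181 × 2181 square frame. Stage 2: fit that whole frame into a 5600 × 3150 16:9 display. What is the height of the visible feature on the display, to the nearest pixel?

1537 px

Inside the 2181×2181 canvas the feature is width-limited at 2181.00 × 1063.90.
Second fit — the square canvas into 5600×3150 spans the height: 3150.00 × 3150.00 (×1.4443 from 2181×2181).
The feature scales with it: height 1063.90 × 1.4443 ≈ 1536.59.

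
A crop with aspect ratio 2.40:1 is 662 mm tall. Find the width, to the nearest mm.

At 2.40:1, 662 × 2.400 ≈ 1588.80.

1589 mm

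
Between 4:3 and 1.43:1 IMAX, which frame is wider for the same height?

4:3 = 1.333 and 1.43; 1.43 > 1.333.

1.43:1 IMAX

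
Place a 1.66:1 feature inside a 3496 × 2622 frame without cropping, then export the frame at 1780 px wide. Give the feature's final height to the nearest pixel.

At 3496×2622 the feature is width-limited, so height = 3496 / 1.660 ≈ 2106.02 px.
The frame scales by 1780/3496 = 0.5092; 2106.02 × 0.5092 ≈ 1072.29 px.

1072 px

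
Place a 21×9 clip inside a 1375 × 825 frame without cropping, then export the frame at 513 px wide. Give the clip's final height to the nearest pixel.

220 px

At 1375×825 the clip is width-limited, so height = 1375 × 9/21 ≈ 589.29 px.
Scaling 1375 → 513 is ×0.3731, so the height becomes 589.29 × 0.3731 ≈ 219.86 px.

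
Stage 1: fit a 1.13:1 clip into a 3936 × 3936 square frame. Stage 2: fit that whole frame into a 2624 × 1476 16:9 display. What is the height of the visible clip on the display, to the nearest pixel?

1306 px

First fit — 1.13:1 into 3936×3936 spans the width: 3936.00 × 3483.19.
Second fit — the square canvas into 2624×1476 spans the height: 1476.00 × 1476.00 (×0.3750 from 3936×3936).
So the clip's height is 3483.19 × 0.3750 ≈ 1306.19.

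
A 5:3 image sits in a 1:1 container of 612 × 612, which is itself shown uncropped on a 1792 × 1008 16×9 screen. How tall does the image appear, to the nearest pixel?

Inside the 612×612 canvas the image is width-limited at 612.00 × 367.20.
1:1 in 1792×1008: fills the height, so the intermediate becomes 1008.00 × 1008.00 — a scale of ×1.6471.
So the image's height is 367.20 × 1.6471 ≈ 604.80.

605 px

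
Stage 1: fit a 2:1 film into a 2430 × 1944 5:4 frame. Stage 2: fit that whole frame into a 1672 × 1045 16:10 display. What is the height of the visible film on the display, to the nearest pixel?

653 px

First fit — 2:1 into 2430×1944 spans the width: 2430.00 × 1215.00.
Second fit — the 5:4 canvas into 1672×1045 spans the height: 1306.25 × 1045.00 (×0.5376 from 2430×1944).
The film scales with it: height 1215.00 × 0.5376 ≈ 653.12.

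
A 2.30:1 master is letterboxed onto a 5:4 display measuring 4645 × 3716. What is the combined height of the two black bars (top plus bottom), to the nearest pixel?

2.30:1 is wider than 5:4, so it spans the full width.
That makes the image 2019.57 px tall (4645 / 2.300).
Leftover height: 3716 − 2019.57 = 1696.43 px.

1696 px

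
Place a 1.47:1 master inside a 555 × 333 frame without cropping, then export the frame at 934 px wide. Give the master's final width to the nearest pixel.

824 px

At 555×333 the master is height-limited, so width = 333 × 1.470 ≈ 489.51 px.
Scaling 555 → 934 is ×1.6829, so the width becomes 489.51 × 1.6829 ≈ 823.79 px.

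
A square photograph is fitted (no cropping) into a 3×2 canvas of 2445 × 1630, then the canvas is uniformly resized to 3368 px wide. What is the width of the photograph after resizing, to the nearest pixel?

Fitted into 2445×1630, the photograph spans the height; its width is 1630 × 1/1 ≈ 1630.00 px.
Resizing to 3368 px wide multiplies everything by 1.3775: 1630.00 → 2245.33 px.

2245 px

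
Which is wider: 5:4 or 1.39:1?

1.39:1

5:4 = 1.25 and 1.39; 1.39 > 1.25.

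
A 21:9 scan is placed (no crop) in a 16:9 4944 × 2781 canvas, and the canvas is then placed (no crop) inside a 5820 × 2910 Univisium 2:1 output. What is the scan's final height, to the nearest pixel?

Inside the 4944×2781 canvas the scan is width-limited at 4944.00 × 2118.86.
The 16:9 canvas is height-limited in 5820×2910, giving 5173.33 × 2910.00; scale factor 1.0464.
The scan scales with it: height 2118.86 × 1.0464 ≈ 2217.14.

2217 px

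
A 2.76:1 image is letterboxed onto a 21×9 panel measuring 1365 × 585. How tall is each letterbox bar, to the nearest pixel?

45 px

2.76:1 is wider than 21×9, so it spans the full width.
Content height = 1365 / 2.760 ≈ 494.57 px.
585 − 494.57 = 90.43 px of bars (45.22 each).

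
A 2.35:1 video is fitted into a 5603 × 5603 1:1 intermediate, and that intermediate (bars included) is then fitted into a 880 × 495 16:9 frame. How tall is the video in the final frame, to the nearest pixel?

211 px

Inside the 5603×5603 canvas the video is width-limited at 5603.00 × 2384.26.
The 1:1 canvas is height-limited in 880×495, giving 495.00 × 495.00; scale factor 0.0883.
Applying the same ×0.0883: 2384.26 → 210.64.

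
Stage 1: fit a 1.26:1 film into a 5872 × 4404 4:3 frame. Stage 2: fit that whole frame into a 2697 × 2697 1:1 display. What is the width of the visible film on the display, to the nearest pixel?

2549 px

First fit — 1.26:1 into 5872×4404 spans the height: 5549.04 × 4404.00.
Second fit — the 4:3 canvas into 2697×2697 spans the width: 2697.00 × 2022.75 (×0.4593 from 5872×4404).
So the film's width is 5549.04 × 0.4593 ≈ 2548.66.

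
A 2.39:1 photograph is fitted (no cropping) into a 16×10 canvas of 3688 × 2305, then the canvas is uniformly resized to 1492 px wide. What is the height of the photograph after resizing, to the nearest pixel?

624 px

In the 3688×2305 frame the photograph fills the width: height = 3688 / 2.390 ≈ 1543.10 px.
Resizing to 1492 px wide multiplies everything by 0.4046: 1543.10 → 624.27 px.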